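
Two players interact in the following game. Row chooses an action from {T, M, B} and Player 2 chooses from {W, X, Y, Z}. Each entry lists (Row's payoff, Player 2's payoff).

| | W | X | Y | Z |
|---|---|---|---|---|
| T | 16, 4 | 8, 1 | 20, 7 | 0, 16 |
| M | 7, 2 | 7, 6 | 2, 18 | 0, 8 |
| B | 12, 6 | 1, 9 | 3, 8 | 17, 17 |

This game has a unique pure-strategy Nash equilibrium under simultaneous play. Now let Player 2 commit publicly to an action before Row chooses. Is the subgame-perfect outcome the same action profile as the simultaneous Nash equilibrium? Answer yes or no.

yes

Row best-responds to each possible Player 2 move:
- W: BR = T, leader payoff 4.
- X: BR = T, leader payoff 1.
- Y: BR = T, leader payoff 7.
- Z: BR = B, leader payoff 17.
Player 2's induced payoffs are 4, 1, 7, 17, so Player 2 commits to Z. Subgame-perfect outcome: (B, Z) with payoffs (17, 17).
For the simultaneous game, intersect best replies.
Row's best replies: W→T; X→T; Y→T; Z→B.
Player 2's best replies: T→Z; M→Y; B→Z.
Only (B, Z) has each player best-responding; Nash payoffs (17, 17).
Sequential outcome (B, Z) coincides with the Nash profile (B, Z).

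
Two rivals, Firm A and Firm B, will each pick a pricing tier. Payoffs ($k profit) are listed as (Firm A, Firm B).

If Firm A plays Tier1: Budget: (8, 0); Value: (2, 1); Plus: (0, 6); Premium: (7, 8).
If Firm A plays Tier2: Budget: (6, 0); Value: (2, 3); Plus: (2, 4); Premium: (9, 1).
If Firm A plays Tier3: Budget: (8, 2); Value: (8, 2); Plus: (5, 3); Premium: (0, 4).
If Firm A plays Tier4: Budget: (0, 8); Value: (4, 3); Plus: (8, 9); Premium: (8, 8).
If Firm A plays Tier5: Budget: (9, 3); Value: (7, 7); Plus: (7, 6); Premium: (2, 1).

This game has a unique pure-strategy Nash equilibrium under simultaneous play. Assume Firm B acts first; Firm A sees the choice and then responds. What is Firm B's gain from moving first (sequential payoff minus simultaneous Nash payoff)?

0

Backward induction with Firm B moving first.
- Budget: Firm A compares 8, 6, 8, 0, 9 and picks Tier5; Firm B would get 3.
- Value: Firm A compares 2, 2, 8, 4, 7 and picks Tier3; Firm B would get 2.
- Plus: Firm A compares 0, 2, 5, 8, 7 and picks Tier4; Firm B would get 9.
- Premium: Firm A compares 7, 9, 0, 8, 2 and picks Tier2; Firm B would get 1.
Firm B's induced payoffs are 3, 2, 9, 1, so Firm B commits to Plus. Subgame-perfect outcome: (Tier4, Plus) with payoffs (8, 9).
For the simultaneous game, intersect best replies.
Firm A's best replies: Budget→Tier5; Value→Tier3; Plus→Tier4; Premium→Tier2.
Firm B's best replies: Tier1→Premium; Tier2→Plus; Tier3→Premium; Tier4→Plus; Tier5→Value.
The unique mutual best reply is (Tier4, Plus), giving (8, 9).
Firm B's commitment gain: 9 − 9 = 0.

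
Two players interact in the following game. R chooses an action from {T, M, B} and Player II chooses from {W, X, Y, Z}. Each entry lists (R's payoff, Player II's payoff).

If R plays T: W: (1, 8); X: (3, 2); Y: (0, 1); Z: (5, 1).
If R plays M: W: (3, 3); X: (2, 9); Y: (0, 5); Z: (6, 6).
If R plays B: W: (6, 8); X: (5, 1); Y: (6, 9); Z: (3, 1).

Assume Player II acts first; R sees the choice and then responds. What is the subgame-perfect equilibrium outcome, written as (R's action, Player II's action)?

(B, Y)

Work backward from R's decision.
- W: BR = B, leader payoff 8.
- X: BR = B, leader payoff 1.
- Y: BR = B, leader payoff 9.
- Z: BR = M, leader payoff 6.
Maximizing over 8, 1, 9, 6, Player II chooses Y. Subgame-perfect outcome: (B, Y) with payoffs (6, 9).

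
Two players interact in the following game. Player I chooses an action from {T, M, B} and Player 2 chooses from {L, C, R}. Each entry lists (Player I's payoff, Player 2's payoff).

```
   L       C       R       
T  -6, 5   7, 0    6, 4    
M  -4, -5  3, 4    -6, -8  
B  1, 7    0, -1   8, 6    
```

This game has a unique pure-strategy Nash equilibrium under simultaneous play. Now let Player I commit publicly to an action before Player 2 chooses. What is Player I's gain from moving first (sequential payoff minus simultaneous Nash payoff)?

Backward induction with Player I moving first.
- T: BR = L, leader payoff -6.
- M: BR = C, leader payoff 3.
- B: BR = L, leader payoff 1.
Player I's induced payoffs are -6, 3, 1, so Player I commits to M. Subgame-perfect outcome: (M, C) with payoffs (3, 4).
Under simultaneous play:
Player I's best replies: L→B; C→T; R→B.
Player 2's best replies: T→L; M→C; B→L.
Only (B, L) has each player best-responding; Nash payoffs (1, 7).
Player I's commitment gain: 3 − 1 = 2.

2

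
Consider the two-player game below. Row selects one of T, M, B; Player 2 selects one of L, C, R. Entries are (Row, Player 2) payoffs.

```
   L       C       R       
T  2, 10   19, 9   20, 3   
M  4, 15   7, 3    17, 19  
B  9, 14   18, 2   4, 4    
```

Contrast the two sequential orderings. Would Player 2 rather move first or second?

If Row leads: Player 2's best replies are T→L, M→R, B→L; Row's induced payoffs 2, 17, 9; outcome (M, R), payoffs (17, 19).
If Player 2 leads: Row's best replies are L→B, C→T, R→T; Player 2's induced payoffs 14, 9, 3; outcome (B, L), payoffs (9, 14).
Player 2 gets 14 moving first and 19 moving second, so Player 2 prefers to move second.

second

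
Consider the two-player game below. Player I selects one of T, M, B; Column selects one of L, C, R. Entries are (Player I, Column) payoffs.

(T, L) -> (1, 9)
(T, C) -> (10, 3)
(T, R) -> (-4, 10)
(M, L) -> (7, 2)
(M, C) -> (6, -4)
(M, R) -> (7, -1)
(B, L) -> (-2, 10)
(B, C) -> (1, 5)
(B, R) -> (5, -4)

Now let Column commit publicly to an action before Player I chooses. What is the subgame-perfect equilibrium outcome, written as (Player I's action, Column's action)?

Player I best-responds to each possible Column move:
- L: Player I compares 1, 7, -2 and picks M; Column would get 2.
- C: Player I compares 10, 6, 1 and picks T; Column would get 3.
- R: Player I compares -4, 7, 5 and picks M; Column would get -1.
Column's induced payoffs are 2, 3, -1, so Column commits to C. Subgame-perfect outcome: (T, C) with payoffs (10, 3).

(T, C)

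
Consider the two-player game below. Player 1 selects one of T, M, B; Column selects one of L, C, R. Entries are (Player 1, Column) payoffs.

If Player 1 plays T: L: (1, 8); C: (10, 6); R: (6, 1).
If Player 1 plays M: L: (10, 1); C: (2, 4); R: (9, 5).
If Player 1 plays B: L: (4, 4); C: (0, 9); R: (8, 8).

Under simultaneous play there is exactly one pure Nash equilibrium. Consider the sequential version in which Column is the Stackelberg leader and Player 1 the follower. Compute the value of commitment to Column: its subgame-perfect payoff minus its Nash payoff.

1

Player 1 best-responds to each possible Column move:
- L: Player 1 compares 1, 10, 4 and picks M; Column would get 1.
- C: Player 1 compares 10, 2, 0 and picks T; Column would get 6.
- R: Player 1 compares 6, 9, 8 and picks M; Column would get 5.
Maximizing over 1, 6, 5, Column chooses C. Subgame-perfect outcome: (T, C) with payoffs (10, 6).
Now find the simultaneous Nash equilibrium.
Player 1's best replies: L→M; C→T; R→M.
Column's best replies: T→L; M→R; B→C.
Only (M, R) has each player best-responding; Nash payoffs (9, 5).
Column's commitment gain: 6 − 5 = 1.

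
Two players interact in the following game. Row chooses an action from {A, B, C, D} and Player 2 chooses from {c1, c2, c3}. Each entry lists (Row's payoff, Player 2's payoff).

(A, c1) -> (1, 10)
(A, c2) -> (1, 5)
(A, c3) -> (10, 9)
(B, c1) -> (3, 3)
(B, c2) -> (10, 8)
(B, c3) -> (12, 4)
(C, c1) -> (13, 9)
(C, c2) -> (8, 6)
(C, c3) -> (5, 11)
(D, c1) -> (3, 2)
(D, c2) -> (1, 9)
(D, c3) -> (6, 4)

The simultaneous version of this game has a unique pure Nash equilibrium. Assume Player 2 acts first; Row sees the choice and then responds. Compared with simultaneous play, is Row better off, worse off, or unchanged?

Work backward from Row's decision.
- c1: BR = C, leader payoff 9.
- c2: BR = B, leader payoff 8.
- c3: BR = B, leader payoff 4.
Maximizing over 9, 8, 4, Player 2 chooses c1. Subgame-perfect outcome: (C, c1) with payoffs (13, 9).
Now find the simultaneous Nash equilibrium.
Row's best replies: c1→C; c2→B; c3→B.
Player 2's best replies: A→c1; B→c2; C→c3; D→c2.
The unique mutual best reply is (B, c2), giving (10, 8).
Row earns 13 sequentially versus 10 at the Nash outcome: better off.

better off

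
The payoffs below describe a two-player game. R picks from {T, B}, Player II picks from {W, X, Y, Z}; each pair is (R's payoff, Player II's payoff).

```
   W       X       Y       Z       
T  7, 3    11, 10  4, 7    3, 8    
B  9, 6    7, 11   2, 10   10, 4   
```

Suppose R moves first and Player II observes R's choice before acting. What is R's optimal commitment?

T

Backward induction with R moving first.
- T: Player II compares 3, 10, 7, 8 and picks X; R would get 11.
- B: Player II compares 6, 11, 10, 4 and picks X; R would get 7.
R's induced payoffs are 11, 7, so R commits to T. Subgame-perfect outcome: (T, X) with payoffs (11, 10).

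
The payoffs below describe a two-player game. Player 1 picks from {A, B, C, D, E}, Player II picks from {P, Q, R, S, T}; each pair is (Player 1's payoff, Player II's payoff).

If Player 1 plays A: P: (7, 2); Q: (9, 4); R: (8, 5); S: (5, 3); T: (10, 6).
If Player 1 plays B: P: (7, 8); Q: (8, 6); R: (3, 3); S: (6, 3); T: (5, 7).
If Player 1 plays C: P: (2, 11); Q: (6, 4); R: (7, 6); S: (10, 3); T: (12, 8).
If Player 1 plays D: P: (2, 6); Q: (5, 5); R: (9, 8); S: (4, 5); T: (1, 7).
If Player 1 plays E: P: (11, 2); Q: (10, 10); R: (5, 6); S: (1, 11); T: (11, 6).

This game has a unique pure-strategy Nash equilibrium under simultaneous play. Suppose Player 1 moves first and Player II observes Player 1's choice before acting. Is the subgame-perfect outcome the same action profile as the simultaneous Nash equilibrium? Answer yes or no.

no

Backward induction with Player 1 moving first.
- A: BR = T, leader payoff 10.
- B: BR = P, leader payoff 7.
- C: BR = P, leader payoff 2.
- D: BR = R, leader payoff 9.
- E: BR = S, leader payoff 1.
Among 10, 7, 2, 9, 1, the best is 10 at A. Subgame-perfect outcome: (A, T) with payoffs (10, 6).
Under simultaneous play:
Player 1's best replies: P→E; Q→E; R→D; S→C; T→C.
Player II's best replies: A→T; B→P; C→P; D→R; E→S.
Only (D, R) has each player best-responding; Nash payoffs (9, 8).
Sequential outcome (A, T) differs from the Nash profile (D, R).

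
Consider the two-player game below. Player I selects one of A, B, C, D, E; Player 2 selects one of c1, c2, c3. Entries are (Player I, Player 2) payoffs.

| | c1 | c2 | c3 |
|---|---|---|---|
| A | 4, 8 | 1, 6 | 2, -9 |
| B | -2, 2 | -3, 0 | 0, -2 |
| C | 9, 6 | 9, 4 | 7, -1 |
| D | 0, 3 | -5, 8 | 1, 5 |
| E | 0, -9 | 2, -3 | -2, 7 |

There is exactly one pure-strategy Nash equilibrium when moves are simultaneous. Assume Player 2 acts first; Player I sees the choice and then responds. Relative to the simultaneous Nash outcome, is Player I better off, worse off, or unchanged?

Solve by backward induction (Player 2 leads).
- c1 → Player I plays C (best of 4, -2, 9, 0, 0); Player 2 gets 6.
- c2 → Player I plays C (best of 1, -3, 9, -5, 2); Player 2 gets 4.
- c3 → Player I plays C (best of 2, 0, 7, 1, -2); Player 2 gets -1.
Maximizing over 6, 4, -1, Player 2 chooses c1. Subgame-perfect outcome: (C, c1) with payoffs (9, 6).
Now find the simultaneous Nash equilibrium.
Player I's best replies: c1→C; c2→C; c3→C.
Player 2's best replies: A→c1; B→c1; C→c1; D→c2; E→c3.
Only (C, c1) has each player best-responding; Nash payoffs (9, 6).
Player I earns 9 sequentially versus 9 at the Nash outcome: unchanged.

unchanged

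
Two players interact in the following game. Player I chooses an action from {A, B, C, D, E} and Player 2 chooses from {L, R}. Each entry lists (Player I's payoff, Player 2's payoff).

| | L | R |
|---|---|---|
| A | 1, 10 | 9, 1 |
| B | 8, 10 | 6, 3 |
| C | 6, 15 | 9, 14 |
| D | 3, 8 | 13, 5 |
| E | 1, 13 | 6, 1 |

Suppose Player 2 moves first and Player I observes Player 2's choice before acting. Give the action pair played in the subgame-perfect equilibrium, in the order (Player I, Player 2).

Solve by backward induction (Player 2 leads).
- L → Player I plays B (best of 1, 8, 6, 3, 1); Player 2 gets 10.
- R → Player I plays D (best of 9, 6, 9, 13, 6); Player 2 gets 5.
Player 2's induced payoffs are 10, 5, so Player 2 commits to L. Subgame-perfect outcome: (B, L) with payoffs (8, 10).

(B, L)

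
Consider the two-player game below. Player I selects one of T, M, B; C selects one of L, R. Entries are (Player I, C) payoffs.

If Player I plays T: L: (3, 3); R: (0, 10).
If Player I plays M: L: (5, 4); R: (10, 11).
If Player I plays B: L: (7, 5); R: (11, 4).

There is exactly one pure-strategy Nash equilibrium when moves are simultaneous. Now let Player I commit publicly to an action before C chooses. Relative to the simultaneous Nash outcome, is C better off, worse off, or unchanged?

C best-responds to each possible Player I move:
- T → C plays R (best of 3, 10); Player I gets 0.
- M → C plays R (best of 4, 11); Player I gets 10.
- B → C plays L (best of 5, 4); Player I gets 7.
Among 0, 10, 7, the best is 10 at M. Subgame-perfect outcome: (M, R) with payoffs (10, 11).
Now find the simultaneous Nash equilibrium.
Player I's best replies: L→B; R→B.
C's best replies: T→R; M→R; B→L.
The unique mutual best reply is (B, L), giving (7, 5).
C earns 11 sequentially versus 5 at the Nash outcome: better off.

better off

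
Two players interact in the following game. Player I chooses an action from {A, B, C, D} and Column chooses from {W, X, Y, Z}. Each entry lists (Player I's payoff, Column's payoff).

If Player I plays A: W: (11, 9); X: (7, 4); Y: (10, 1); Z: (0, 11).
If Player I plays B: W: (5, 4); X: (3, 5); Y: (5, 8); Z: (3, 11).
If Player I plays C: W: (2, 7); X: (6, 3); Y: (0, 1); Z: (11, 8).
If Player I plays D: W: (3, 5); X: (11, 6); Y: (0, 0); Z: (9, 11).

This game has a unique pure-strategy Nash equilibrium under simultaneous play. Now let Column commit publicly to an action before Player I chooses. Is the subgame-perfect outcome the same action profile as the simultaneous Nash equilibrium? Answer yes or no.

Player I best-responds to each possible Column move:
- W: BR = A, leader payoff 9.
- X: BR = D, leader payoff 6.
- Y: BR = A, leader payoff 1.
- Z: BR = C, leader payoff 8.
Column's induced payoffs are 9, 6, 1, 8, so Column commits to W. Subgame-perfect outcome: (A, W) with payoffs (11, 9).
Under simultaneous play:
Player I's best replies: W→A; X→D; Y→A; Z→C.
Column's best replies: A→Z; B→Z; C→Z; D→Z.
Only (C, Z) has each player best-responding; Nash payoffs (11, 8).
Sequential outcome (A, W) differs from the Nash profile (C, Z).

no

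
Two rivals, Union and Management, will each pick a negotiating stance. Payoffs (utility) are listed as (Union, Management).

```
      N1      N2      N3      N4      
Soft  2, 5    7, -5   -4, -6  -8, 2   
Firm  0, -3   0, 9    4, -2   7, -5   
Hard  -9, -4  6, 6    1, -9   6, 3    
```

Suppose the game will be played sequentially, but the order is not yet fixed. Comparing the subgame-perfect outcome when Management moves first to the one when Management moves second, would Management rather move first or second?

second

If Union leads: Management's best replies are Soft→N1, Firm→N2, Hard→N2; Union's induced payoffs 2, 0, 6; outcome (Hard, N2), payoffs (6, 6).
If Management leads: Union's best replies are N1→Soft, N2→Soft, N3→Firm, N4→Firm; Management's induced payoffs 5, -5, -2, -5; outcome (Soft, N1), payoffs (2, 5).
Management gets 5 moving first and 6 moving second, so Management prefers to move second.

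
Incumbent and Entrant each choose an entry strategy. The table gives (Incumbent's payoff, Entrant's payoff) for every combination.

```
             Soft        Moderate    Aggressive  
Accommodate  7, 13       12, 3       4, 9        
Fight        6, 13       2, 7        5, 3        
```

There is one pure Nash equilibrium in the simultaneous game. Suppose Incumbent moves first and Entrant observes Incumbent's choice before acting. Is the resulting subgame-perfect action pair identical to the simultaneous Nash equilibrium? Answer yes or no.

Work backward from Entrant's decision.
- Accommodate: BR = Soft, leader payoff 7.
- Fight: BR = Soft, leader payoff 6.
Incumbent's induced payoffs are 7, 6, so Incumbent commits to Accommodate. Subgame-perfect outcome: (Accommodate, Soft) with payoffs (7, 13).
For the simultaneous game, intersect best replies.
Incumbent's best replies: Soft→Accommodate; Moderate→Accommodate; Aggressive→Fight.
Entrant's best replies: Accommodate→Soft; Fight→Soft.
The unique mutual best reply is (Accommodate, Soft), giving (7, 13).
Sequential outcome (Accommodate, Soft) coincides with the Nash profile (Accommodate, Soft).

yes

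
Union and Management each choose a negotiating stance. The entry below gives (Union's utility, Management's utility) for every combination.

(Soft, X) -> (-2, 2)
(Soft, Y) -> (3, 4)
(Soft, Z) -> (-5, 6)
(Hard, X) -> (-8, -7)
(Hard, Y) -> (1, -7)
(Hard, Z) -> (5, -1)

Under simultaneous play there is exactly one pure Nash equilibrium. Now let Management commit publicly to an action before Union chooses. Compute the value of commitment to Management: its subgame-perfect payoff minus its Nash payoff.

5

Backward induction with Management moving first.
- X: Union compares -2, -8 and picks Soft; Management would get 2.
- Y: Union compares 3, 1 and picks Soft; Management would get 4.
- Z: Union compares -5, 5 and picks Hard; Management would get -1.
Among 2, 4, -1, the best is 4 at Y. Subgame-perfect outcome: (Soft, Y) with payoffs (3, 4).
Under simultaneous play:
Union's best replies: X→Soft; Y→Soft; Z→Hard.
Management's best replies: Soft→Z; Hard→Z.
The unique mutual best reply is (Hard, Z), giving (5, -1).
Management's commitment gain: 4 − -1 = 5.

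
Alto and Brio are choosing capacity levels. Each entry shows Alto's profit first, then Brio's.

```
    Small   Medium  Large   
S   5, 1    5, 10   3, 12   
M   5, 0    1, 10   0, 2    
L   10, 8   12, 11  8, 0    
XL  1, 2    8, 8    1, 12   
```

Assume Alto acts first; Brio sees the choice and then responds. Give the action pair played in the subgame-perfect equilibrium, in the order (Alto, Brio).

(L, Medium)

Solve by backward induction (Alto leads).
- S: Brio compares 1, 10, 12 and picks Large; Alto would get 3.
- M: Brio compares 0, 10, 2 and picks Medium; Alto would get 1.
- L: Brio compares 8, 11, 0 and picks Medium; Alto would get 12.
- XL: Brio compares 2, 8, 12 and picks Large; Alto would get 1.
Maximizing over 3, 1, 12, 1, Alto chooses L. Subgame-perfect outcome: (L, Medium) with payoffs (12, 11).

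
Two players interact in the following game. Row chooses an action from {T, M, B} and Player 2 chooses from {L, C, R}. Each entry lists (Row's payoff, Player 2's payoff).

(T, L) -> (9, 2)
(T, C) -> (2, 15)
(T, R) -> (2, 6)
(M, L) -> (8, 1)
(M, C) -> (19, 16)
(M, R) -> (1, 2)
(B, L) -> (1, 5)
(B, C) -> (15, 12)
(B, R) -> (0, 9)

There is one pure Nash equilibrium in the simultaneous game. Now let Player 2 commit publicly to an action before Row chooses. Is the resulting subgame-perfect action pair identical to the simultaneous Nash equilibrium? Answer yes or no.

yes

Backward induction with Player 2 moving first.
- L: Row compares 9, 8, 1 and picks T; Player 2 would get 2.
- C: Row compares 2, 19, 15 and picks M; Player 2 would get 16.
- R: Row compares 2, 1, 0 and picks T; Player 2 would get 6.
Among 2, 16, 6, the best is 16 at C. Subgame-perfect outcome: (M, C) with payoffs (19, 16).
Under simultaneous play:
Row's best replies: L→T; C→M; R→T.
Player 2's best replies: T→C; M→C; B→C.
The unique mutual best reply is (M, C), giving (19, 16).
Sequential outcome (M, C) coincides with the Nash profile (M, C).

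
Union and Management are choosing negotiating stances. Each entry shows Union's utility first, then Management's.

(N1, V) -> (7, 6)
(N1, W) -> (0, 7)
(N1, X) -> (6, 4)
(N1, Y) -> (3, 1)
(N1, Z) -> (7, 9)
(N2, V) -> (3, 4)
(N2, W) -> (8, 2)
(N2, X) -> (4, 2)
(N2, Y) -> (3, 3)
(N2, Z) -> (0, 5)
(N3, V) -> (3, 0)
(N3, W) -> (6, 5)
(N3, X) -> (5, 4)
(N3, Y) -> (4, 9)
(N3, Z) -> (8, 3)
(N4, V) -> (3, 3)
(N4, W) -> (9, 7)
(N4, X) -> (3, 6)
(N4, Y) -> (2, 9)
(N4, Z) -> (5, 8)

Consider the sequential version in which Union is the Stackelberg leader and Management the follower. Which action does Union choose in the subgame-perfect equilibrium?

N1

Solve by backward induction (Union leads).
- N1: Management compares 6, 7, 4, 1, 9 and picks Z; Union would get 7.
- N2: Management compares 4, 2, 2, 3, 5 and picks Z; Union would get 0.
- N3: Management compares 0, 5, 4, 9, 3 and picks Y; Union would get 4.
- N4: Management compares 3, 7, 6, 9, 8 and picks Y; Union would get 2.
Union's induced payoffs are 7, 0, 4, 2, so Union commits to N1. Subgame-perfect outcome: (N1, Z) with payoffs (7, 9).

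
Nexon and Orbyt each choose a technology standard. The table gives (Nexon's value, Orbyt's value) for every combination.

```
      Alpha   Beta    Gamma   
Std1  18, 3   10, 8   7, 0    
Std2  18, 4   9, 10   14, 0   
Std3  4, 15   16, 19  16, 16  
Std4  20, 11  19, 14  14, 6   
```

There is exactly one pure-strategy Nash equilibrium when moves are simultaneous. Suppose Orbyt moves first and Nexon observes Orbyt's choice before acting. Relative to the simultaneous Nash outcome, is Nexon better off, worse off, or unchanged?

worse off

Nexon best-responds to each possible Orbyt move:
- Alpha: BR = Std4, leader payoff 11.
- Beta: BR = Std4, leader payoff 14.
- Gamma: BR = Std3, leader payoff 16.
Orbyt's induced payoffs are 11, 14, 16, so Orbyt commits to Gamma. Subgame-perfect outcome: (Std3, Gamma) with payoffs (16, 16).
Now find the simultaneous Nash equilibrium.
Nexon's best replies: Alpha→Std4; Beta→Std4; Gamma→Std3.
Orbyt's best replies: Std1→Beta; Std2→Beta; Std3→Beta; Std4→Beta.
Only (Std4, Beta) has each player best-responding; Nash payoffs (19, 14).
Nexon earns 16 sequentially versus 19 at the Nash outcome: worse off.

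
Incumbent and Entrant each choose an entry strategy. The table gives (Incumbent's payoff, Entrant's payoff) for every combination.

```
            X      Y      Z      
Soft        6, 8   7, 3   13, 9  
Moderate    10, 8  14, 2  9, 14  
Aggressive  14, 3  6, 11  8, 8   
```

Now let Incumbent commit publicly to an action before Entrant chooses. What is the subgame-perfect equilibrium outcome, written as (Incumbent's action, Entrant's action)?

Work backward from Entrant's decision.
- Soft: Entrant compares 8, 3, 9 and picks Z; Incumbent would get 13.
- Moderate: Entrant compares 8, 2, 14 and picks Z; Incumbent would get 9.
- Aggressive: Entrant compares 3, 11, 8 and picks Y; Incumbent would get 6.
Maximizing over 13, 9, 6, Incumbent chooses Soft. Subgame-perfect outcome: (Soft, Z) with payoffs (13, 9).

(Soft, Z)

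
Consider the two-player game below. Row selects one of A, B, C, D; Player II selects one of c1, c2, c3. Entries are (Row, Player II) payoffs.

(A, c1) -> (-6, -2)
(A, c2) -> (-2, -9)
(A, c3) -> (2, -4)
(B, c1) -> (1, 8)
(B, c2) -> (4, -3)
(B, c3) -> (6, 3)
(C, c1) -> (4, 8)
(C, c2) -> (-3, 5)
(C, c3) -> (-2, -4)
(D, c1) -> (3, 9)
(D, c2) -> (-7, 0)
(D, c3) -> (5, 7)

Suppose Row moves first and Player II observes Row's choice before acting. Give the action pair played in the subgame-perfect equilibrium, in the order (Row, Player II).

(C, c1)

Solve by backward induction (Row leads).
- A: Player II compares -2, -9, -4 and picks c1; Row would get -6.
- B: Player II compares 8, -3, 3 and picks c1; Row would get 1.
- C: Player II compares 8, 5, -4 and picks c1; Row would get 4.
- D: Player II compares 9, 0, 7 and picks c1; Row would get 3.
Among -6, 1, 4, 3, the best is 4 at C. Subgame-perfect outcome: (C, c1) with payoffs (4, 8).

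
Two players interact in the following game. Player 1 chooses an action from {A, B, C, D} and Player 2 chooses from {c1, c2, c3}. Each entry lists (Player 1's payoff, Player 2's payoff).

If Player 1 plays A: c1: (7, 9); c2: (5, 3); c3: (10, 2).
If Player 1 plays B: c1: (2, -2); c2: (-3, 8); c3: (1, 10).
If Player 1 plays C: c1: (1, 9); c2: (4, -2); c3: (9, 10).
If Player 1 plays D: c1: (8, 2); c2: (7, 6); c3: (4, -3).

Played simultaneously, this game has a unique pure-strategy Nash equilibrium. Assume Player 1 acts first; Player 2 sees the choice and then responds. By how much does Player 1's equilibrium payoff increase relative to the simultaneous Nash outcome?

2

Work backward from Player 2's decision.
- A: BR = c1, leader payoff 7.
- B: BR = c3, leader payoff 1.
- C: BR = c3, leader payoff 9.
- D: BR = c2, leader payoff 7.
Maximizing over 7, 1, 9, 7, Player 1 chooses C. Subgame-perfect outcome: (C, c3) with payoffs (9, 10).
Now find the simultaneous Nash equilibrium.
Player 1's best replies: c1→D; c2→D; c3→A.
Player 2's best replies: A→c1; B→c3; C→c3; D→c2.
The unique mutual best reply is (D, c2), giving (7, 6).
Player 1's commitment gain: 9 − 7 = 2.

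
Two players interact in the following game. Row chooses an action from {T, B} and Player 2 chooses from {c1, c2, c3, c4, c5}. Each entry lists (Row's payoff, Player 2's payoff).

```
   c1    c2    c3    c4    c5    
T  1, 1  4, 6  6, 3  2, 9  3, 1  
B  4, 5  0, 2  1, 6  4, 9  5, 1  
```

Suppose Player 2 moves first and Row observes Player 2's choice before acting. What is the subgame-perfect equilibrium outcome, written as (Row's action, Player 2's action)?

(B, c4)

Solve by backward induction (Player 2 leads).
- c1 → Row plays B (best of 1, 4); Player 2 gets 5.
- c2 → Row plays T (best of 4, 0); Player 2 gets 6.
- c3 → Row plays T (best of 6, 1); Player 2 gets 3.
- c4 → Row plays B (best of 2, 4); Player 2 gets 9.
- c5 → Row plays B (best of 3, 5); Player 2 gets 1.
Player 2's induced payoffs are 5, 6, 3, 9, 1, so Player 2 commits to c4. Subgame-perfect outcome: (B, c4) with payoffs (4, 9).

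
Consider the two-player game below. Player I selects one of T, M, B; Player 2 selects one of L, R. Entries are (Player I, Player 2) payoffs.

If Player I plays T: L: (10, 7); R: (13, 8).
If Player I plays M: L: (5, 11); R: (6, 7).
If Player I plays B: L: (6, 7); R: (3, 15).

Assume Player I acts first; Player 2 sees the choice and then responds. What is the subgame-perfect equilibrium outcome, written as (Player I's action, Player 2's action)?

Player 2 best-responds to each possible Player I move:
- T → Player 2 plays R (best of 7, 8); Player I gets 13.
- M → Player 2 plays L (best of 11, 7); Player I gets 5.
- B → Player 2 plays R (best of 7, 15); Player I gets 3.
Among 13, 5, 3, the best is 13 at T. Subgame-perfect outcome: (T, R) with payoffs (13, 8).

(T, R)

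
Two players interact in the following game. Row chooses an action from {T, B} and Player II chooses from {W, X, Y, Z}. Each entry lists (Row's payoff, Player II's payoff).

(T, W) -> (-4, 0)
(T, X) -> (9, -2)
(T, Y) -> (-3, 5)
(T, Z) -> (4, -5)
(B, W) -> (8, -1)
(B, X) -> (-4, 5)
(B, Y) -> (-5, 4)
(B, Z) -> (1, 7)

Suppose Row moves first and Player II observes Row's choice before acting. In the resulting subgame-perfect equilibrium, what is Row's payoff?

Work backward from Player II's decision.
- T: BR = Y, leader payoff -3.
- B: BR = Z, leader payoff 1.
Maximizing over -3, 1, Row chooses B. Subgame-perfect outcome: (B, Z) with payoffs (1, 7).

1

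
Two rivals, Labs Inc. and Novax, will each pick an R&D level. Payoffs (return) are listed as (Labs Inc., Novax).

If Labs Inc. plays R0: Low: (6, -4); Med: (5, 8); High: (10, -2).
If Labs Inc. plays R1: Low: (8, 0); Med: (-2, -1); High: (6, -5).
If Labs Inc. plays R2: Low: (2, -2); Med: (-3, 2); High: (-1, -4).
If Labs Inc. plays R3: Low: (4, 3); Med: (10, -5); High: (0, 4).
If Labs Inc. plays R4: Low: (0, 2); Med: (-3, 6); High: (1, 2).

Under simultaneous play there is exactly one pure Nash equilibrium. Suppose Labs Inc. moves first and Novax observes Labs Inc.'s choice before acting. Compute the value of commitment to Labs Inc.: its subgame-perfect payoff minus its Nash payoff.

0

Work backward from Novax's decision.
- R0 → Novax plays Med (best of -4, 8, -2); Labs Inc. gets 5.
- R1 → Novax plays Low (best of 0, -1, -5); Labs Inc. gets 8.
- R2 → Novax plays Med (best of -2, 2, -4); Labs Inc. gets -3.
- R3 → Novax plays High (best of 3, -5, 4); Labs Inc. gets 0.
- R4 → Novax plays Med (best of 2, 6, 2); Labs Inc. gets -3.
Maximizing over 5, 8, -3, 0, -3, Labs Inc. chooses R1. Subgame-perfect outcome: (R1, Low) with payoffs (8, 0).
For the simultaneous game, intersect best replies.
Labs Inc.'s best replies: Low→R1; Med→R3; High→R0.
Novax's best replies: R0→Med; R1→Low; R2→Med; R3→High; R4→Med.
The unique mutual best reply is (R1, Low), giving (8, 0).
Labs Inc.'s commitment gain: 8 − 8 = 0.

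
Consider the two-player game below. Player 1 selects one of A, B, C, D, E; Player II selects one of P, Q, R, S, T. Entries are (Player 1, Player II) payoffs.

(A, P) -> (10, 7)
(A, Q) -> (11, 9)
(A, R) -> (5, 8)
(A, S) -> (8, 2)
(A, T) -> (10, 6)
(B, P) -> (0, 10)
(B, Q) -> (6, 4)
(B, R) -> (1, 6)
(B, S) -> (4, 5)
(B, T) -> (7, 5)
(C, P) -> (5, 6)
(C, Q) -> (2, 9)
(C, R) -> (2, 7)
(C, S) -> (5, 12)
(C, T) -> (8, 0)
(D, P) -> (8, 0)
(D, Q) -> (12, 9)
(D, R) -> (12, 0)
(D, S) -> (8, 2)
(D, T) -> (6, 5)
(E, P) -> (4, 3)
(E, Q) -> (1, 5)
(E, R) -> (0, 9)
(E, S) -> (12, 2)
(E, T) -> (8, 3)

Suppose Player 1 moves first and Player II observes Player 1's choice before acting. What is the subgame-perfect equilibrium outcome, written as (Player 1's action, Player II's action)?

Work backward from Player II's decision.
- A → Player II plays Q (best of 7, 9, 8, 2, 6); Player 1 gets 11.
- B → Player II plays P (best of 10, 4, 6, 5, 5); Player 1 gets 0.
- C → Player II plays S (best of 6, 9, 7, 12, 0); Player 1 gets 5.
- D → Player II plays Q (best of 0, 9, 0, 2, 5); Player 1 gets 12.
- E → Player II plays R (best of 3, 5, 9, 2, 3); Player 1 gets 0.
Among 11, 0, 5, 12, 0, the best is 12 at D. Subgame-perfect outcome: (D, Q) with payoffs (12, 9).

(D, Q)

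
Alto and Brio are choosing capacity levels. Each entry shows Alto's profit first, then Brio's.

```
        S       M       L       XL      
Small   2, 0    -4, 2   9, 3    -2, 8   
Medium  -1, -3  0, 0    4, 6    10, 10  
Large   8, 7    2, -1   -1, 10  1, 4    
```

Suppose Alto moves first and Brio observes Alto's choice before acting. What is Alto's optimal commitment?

Solve by backward induction (Alto leads).
- Small: Brio compares 0, 2, 3, 8 and picks XL; Alto would get -2.
- Medium: Brio compares -3, 0, 6, 10 and picks XL; Alto would get 10.
- Large: Brio compares 7, -1, 10, 4 and picks L; Alto would get -1.
Among -2, 10, -1, the best is 10 at Medium. Subgame-perfect outcome: (Medium, XL) with payoffs (10, 10).

Medium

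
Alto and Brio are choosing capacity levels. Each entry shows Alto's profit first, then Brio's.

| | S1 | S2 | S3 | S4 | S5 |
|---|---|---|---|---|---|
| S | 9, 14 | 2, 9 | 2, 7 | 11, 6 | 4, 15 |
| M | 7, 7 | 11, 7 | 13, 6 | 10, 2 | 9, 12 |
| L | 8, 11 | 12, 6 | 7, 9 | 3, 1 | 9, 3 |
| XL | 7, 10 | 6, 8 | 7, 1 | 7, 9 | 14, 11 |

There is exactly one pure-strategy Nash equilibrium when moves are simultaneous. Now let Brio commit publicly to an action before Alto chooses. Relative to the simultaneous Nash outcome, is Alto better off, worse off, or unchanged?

worse off

Solve by backward induction (Brio leads).
- S1: BR = S, leader payoff 14.
- S2: BR = L, leader payoff 6.
- S3: BR = M, leader payoff 6.
- S4: BR = S, leader payoff 6.
- S5: BR = XL, leader payoff 11.
Brio's induced payoffs are 14, 6, 6, 6, 11, so Brio commits to S1. Subgame-perfect outcome: (S, S1) with payoffs (9, 14).
Now find the simultaneous Nash equilibrium.
Alto's best replies: S1→S; S2→L; S3→M; S4→S; S5→XL.
Brio's best replies: S→S5; M→S5; L→S1; XL→S5.
Only (XL, S5) has each player best-responding; Nash payoffs (14, 11).
Alto earns 9 sequentially versus 14 at the Nash outcome: worse off.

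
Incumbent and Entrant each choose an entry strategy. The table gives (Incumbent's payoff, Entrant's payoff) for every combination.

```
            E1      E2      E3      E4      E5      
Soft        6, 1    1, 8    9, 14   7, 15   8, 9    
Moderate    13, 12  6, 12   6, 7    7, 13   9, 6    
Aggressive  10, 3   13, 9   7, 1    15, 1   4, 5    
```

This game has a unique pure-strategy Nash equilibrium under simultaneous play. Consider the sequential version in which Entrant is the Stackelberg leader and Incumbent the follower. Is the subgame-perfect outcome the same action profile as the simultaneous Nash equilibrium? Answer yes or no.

Incumbent best-responds to each possible Entrant move:
- E1: BR = Moderate, leader payoff 12.
- E2: BR = Aggressive, leader payoff 9.
- E3: BR = Soft, leader payoff 14.
- E4: BR = Aggressive, leader payoff 1.
- E5: BR = Moderate, leader payoff 6.
Entrant's induced payoffs are 12, 9, 14, 1, 6, so Entrant commits to E3. Subgame-perfect outcome: (Soft, E3) with payoffs (9, 14).
Under simultaneous play:
Incumbent's best replies: E1→Moderate; E2→Aggressive; E3→Soft; E4→Aggressive; E5→Moderate.
Entrant's best replies: Soft→E4; Moderate→E4; Aggressive→E2.
Only (Aggressive, E2) has each player best-responding; Nash payoffs (13, 9).
Sequential outcome (Soft, E3) differs from the Nash profile (Aggressive, E2).

no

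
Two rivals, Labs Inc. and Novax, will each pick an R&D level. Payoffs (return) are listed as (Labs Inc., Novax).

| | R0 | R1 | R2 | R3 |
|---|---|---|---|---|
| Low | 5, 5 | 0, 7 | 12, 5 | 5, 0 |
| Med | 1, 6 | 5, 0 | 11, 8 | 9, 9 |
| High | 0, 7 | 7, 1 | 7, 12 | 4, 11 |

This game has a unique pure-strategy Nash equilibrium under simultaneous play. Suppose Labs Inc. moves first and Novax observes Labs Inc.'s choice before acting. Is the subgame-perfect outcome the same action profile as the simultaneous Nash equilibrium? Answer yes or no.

yes

Work backward from Novax's decision.
- Low → Novax plays R1 (best of 5, 7, 5, 0); Labs Inc. gets 0.
- Med → Novax plays R3 (best of 6, 0, 8, 9); Labs Inc. gets 9.
- High → Novax plays R2 (best of 7, 1, 12, 11); Labs Inc. gets 7.
Labs Inc.'s induced payoffs are 0, 9, 7, so Labs Inc. commits to Med. Subgame-perfect outcome: (Med, R3) with payoffs (9, 9).
Under simultaneous play:
Labs Inc.'s best replies: R0→Low; R1→High; R2→Low; R3→Med.
Novax's best replies: Low→R1; Med→R3; High→R2.
Only (Med, R3) has each player best-responding; Nash payoffs (9, 9).
Sequential outcome (Med, R3) coincides with the Nash profile (Med, R3).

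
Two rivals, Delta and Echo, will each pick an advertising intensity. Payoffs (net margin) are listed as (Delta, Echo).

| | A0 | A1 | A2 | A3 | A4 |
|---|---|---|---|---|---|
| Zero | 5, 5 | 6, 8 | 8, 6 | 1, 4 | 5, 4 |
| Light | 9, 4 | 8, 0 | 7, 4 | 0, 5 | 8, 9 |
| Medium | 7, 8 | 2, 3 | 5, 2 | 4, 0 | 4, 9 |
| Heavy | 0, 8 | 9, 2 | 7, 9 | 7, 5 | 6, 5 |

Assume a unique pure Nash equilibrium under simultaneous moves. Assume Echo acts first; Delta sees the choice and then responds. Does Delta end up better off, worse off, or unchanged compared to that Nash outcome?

unchanged

Backward induction with Echo moving first.
- A0 → Delta plays Light (best of 5, 9, 7, 0); Echo gets 4.
- A1 → Delta plays Heavy (best of 6, 8, 2, 9); Echo gets 2.
- A2 → Delta plays Zero (best of 8, 7, 5, 7); Echo gets 6.
- A3 → Delta plays Heavy (best of 1, 0, 4, 7); Echo gets 5.
- A4 → Delta plays Light (best of 5, 8, 4, 6); Echo gets 9.
Among 4, 2, 6, 5, 9, the best is 9 at A4. Subgame-perfect outcome: (Light, A4) with payoffs (8, 9).
For the simultaneous game, intersect best replies.
Delta's best replies: A0→Light; A1→Heavy; A2→Zero; A3→Heavy; A4→Light.
Echo's best replies: Zero→A1; Light→A4; Medium→A4; Heavy→A2.
Only (Light, A4) has each player best-responding; Nash payoffs (8, 9).
Delta earns 8 sequentially versus 8 at the Nash outcome: unchanged.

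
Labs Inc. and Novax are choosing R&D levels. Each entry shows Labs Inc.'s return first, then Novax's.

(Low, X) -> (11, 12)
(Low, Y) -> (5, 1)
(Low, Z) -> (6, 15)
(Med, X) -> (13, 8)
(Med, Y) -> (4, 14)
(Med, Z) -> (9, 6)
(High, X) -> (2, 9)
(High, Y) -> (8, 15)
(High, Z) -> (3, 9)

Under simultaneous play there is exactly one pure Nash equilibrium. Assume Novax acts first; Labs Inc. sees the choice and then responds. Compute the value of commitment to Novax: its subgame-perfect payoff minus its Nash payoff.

0

Solve by backward induction (Novax leads).
- X → Labs Inc. plays Med (best of 11, 13, 2); Novax gets 8.
- Y → Labs Inc. plays High (best of 5, 4, 8); Novax gets 15.
- Z → Labs Inc. plays Med (best of 6, 9, 3); Novax gets 6.
Novax's induced payoffs are 8, 15, 6, so Novax commits to Y. Subgame-perfect outcome: (High, Y) with payoffs (8, 15).
Now find the simultaneous Nash equilibrium.
Labs Inc.'s best replies: X→Med; Y→High; Z→Med.
Novax's best replies: Low→Z; Med→Y; High→Y.
The unique mutual best reply is (High, Y), giving (8, 15).
Novax's commitment gain: 15 − 15 = 0.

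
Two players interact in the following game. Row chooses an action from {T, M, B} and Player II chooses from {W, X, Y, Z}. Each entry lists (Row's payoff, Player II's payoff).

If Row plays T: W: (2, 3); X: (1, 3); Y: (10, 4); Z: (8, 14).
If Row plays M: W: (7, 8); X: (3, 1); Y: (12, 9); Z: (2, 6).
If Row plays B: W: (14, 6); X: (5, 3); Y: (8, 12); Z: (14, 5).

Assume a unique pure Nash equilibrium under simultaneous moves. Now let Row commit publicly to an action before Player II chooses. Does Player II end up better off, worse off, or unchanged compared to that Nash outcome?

Work backward from Player II's decision.
- T: BR = Z, leader payoff 8.
- M: BR = Y, leader payoff 12.
- B: BR = Y, leader payoff 8.
Among 8, 12, 8, the best is 12 at M. Subgame-perfect outcome: (M, Y) with payoffs (12, 9).
For the simultaneous game, intersect best replies.
Row's best replies: W→B; X→B; Y→M; Z→B.
Player II's best replies: T→Z; M→Y; B→Y.
The unique mutual best reply is (M, Y), giving (12, 9).
Player II earns 9 sequentially versus 9 at the Nash outcome: unchanged.

unchanged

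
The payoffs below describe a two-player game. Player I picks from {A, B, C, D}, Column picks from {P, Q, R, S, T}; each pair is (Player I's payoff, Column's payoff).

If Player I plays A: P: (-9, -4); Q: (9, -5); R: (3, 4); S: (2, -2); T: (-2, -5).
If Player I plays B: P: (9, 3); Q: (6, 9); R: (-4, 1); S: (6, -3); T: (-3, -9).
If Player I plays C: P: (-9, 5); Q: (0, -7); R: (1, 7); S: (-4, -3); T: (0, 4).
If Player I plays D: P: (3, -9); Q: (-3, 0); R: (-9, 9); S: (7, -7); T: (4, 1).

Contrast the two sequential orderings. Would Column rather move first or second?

second

If Player I leads: Column's best replies are A→R, B→Q, C→R, D→R; Player I's induced payoffs 3, 6, 1, -9; outcome (B, Q), payoffs (6, 9).
If Column leads: Player I's best replies are P→B, Q→A, R→A, S→D, T→D; Column's induced payoffs 3, -5, 4, -7, 1; outcome (A, R), payoffs (3, 4).
Column gets 4 moving first and 9 moving second, so Column prefers to move second.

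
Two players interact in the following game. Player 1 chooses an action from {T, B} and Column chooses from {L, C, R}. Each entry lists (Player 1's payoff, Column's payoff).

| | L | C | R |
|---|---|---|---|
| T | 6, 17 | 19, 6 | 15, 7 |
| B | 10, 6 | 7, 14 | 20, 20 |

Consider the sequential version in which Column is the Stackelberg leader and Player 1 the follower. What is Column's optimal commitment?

R

Solve by backward induction (Column leads).
- L: BR = B, leader payoff 6.
- C: BR = T, leader payoff 6.
- R: BR = B, leader payoff 20.
Among 6, 6, 20, the best is 20 at R. Subgame-perfect outcome: (B, R) with payoffs (20, 20).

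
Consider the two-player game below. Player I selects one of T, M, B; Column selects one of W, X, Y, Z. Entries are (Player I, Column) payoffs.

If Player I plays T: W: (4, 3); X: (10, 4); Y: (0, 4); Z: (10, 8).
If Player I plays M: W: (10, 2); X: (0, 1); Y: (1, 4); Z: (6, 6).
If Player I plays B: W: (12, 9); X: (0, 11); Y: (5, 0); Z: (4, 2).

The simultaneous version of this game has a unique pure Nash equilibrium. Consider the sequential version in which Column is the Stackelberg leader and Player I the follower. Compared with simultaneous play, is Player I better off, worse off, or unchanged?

better off

Work backward from Player I's decision.
- W → Player I plays B (best of 4, 10, 12); Column gets 9.
- X → Player I plays T (best of 10, 0, 0); Column gets 4.
- Y → Player I plays B (best of 0, 1, 5); Column gets 0.
- Z → Player I plays T (best of 10, 6, 4); Column gets 8.
Column's induced payoffs are 9, 4, 0, 8, so Column commits to W. Subgame-perfect outcome: (B, W) with payoffs (12, 9).
For the simultaneous game, intersect best replies.
Player I's best replies: W→B; X→T; Y→B; Z→T.
Column's best replies: T→Z; M→Z; B→X.
Only (T, Z) has each player best-responding; Nash payoffs (10, 8).
Player I earns 12 sequentially versus 10 at the Nash outcome: better off.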